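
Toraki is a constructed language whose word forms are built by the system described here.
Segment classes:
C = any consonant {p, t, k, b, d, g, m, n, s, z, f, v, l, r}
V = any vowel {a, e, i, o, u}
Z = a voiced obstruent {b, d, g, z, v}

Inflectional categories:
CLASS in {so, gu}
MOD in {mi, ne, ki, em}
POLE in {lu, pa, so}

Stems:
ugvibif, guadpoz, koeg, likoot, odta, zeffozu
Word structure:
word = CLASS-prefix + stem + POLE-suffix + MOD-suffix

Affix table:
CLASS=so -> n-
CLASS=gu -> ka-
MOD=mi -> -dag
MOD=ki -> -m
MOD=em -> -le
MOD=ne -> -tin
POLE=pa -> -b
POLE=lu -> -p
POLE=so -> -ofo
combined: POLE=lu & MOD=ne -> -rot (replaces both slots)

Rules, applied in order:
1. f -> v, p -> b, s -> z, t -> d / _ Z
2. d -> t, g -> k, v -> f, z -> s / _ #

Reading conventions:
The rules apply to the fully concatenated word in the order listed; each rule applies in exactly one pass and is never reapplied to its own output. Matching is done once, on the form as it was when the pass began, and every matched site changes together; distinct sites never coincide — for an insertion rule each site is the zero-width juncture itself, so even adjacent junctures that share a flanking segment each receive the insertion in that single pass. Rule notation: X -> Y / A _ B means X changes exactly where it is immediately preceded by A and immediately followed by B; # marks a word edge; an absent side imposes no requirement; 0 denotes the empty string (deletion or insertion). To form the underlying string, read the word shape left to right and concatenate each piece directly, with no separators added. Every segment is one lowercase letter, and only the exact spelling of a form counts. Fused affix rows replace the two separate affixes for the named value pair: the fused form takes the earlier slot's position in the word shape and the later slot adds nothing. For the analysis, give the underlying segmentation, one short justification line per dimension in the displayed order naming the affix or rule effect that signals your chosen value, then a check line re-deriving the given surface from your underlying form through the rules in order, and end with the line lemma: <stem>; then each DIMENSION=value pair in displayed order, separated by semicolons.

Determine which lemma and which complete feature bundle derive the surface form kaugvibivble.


underlying: ka-ugvibif-b-le
CLASS=gu - signalled by the affix ka-
MOD=em - signalled by the affix -le
POLE=pa - signalled by the affix -b
check: kaugvibifble -> kaugvibivble -> kaugvibivble
lemma: ugvibif; CLASS=gu; MOD=em; POLE=pa


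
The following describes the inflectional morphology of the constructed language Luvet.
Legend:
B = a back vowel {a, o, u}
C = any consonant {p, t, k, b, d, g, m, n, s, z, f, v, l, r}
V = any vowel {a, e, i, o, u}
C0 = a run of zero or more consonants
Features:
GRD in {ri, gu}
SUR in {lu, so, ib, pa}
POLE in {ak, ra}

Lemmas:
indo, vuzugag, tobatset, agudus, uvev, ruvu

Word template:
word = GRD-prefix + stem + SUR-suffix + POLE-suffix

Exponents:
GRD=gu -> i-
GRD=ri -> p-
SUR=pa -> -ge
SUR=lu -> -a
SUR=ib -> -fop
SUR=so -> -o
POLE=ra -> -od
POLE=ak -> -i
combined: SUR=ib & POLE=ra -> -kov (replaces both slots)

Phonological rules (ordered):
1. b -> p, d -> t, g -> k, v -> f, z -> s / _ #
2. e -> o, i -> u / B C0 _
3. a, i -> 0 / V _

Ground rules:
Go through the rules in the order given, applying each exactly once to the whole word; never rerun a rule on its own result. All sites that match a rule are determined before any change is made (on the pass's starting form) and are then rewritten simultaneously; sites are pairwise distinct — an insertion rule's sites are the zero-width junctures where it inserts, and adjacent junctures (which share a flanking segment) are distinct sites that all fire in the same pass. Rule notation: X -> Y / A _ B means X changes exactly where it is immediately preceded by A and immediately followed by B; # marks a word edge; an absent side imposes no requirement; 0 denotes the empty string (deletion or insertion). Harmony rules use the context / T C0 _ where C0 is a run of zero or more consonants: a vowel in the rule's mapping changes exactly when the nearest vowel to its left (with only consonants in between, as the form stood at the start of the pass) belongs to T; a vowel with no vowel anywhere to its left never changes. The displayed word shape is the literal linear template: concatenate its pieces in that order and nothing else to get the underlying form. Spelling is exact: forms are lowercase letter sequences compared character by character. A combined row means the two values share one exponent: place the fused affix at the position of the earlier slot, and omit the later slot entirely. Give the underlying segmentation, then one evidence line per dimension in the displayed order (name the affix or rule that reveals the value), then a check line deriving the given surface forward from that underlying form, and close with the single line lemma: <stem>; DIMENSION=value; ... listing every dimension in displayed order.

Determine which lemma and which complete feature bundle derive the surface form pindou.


underlying: p-indo-a-i
GRD=ri - signalled by the affix p-
SUR=lu - signalled by the affix -a
POLE=ak - signalled by the affix -i
check: pindoai -> pindoai -> pindoau -> pindou
lemma: indo; GRD=ri; SUR=lu; POLE=ak


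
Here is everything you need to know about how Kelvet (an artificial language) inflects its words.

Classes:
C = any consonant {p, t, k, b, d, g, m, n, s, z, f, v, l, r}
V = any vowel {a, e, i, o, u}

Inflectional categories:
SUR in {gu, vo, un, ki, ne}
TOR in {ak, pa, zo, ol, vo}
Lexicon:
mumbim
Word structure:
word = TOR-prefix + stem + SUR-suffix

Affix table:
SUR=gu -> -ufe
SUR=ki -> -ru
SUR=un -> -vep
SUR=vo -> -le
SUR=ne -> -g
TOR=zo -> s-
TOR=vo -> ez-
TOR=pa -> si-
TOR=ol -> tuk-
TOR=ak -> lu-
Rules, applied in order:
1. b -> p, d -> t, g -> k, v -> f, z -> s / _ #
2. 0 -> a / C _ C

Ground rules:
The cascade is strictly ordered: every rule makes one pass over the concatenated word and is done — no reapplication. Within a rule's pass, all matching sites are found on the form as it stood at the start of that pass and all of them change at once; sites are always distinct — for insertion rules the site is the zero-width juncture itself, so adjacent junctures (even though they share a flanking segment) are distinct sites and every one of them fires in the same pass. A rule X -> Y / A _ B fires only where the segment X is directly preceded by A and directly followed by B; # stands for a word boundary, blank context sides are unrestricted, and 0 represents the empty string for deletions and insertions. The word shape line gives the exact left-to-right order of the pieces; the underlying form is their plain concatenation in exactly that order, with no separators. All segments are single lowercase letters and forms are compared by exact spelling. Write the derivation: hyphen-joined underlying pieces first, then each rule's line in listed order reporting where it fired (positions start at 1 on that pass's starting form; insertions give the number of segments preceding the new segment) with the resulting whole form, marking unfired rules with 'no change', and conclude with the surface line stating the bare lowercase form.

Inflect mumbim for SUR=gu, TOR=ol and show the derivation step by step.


underlying: tuk-mumbim-ufe
1. b -> p, d -> t, g -> k, v -> f, z -> s / _ #: no change
2. 0 -> a / C _ C: inserts after position(s) 3, 6: tukamumabimufe
surface: tukamumabimufe


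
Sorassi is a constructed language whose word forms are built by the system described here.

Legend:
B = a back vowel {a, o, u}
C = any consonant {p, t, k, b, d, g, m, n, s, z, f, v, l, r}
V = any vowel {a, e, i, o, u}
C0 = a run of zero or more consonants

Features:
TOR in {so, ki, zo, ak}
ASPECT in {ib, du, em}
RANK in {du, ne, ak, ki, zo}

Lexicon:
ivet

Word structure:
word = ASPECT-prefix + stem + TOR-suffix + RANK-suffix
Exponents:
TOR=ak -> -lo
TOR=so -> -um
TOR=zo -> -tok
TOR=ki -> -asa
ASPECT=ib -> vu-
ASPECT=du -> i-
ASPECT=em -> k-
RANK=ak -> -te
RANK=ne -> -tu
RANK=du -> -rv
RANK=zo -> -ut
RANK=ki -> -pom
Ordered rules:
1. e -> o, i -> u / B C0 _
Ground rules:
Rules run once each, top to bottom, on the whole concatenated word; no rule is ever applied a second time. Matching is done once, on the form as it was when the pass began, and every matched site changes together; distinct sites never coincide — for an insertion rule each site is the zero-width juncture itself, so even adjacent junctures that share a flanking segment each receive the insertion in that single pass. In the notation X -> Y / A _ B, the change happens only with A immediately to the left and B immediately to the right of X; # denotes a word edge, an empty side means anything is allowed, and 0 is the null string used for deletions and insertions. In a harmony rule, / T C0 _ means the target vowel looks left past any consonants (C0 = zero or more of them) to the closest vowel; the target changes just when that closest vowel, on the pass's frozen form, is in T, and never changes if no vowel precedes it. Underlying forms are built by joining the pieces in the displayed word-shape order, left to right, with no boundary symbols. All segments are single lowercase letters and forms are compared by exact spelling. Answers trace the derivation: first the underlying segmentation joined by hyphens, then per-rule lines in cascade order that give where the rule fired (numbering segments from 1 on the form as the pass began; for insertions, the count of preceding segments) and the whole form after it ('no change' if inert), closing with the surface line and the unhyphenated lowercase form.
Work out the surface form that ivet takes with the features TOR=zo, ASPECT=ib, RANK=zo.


underlying: vu-ivet-tok-ut
1. e -> o, i -> u / B C0 _: fires at position(s) 3: vuuvettokut
surface: vuuvettokut


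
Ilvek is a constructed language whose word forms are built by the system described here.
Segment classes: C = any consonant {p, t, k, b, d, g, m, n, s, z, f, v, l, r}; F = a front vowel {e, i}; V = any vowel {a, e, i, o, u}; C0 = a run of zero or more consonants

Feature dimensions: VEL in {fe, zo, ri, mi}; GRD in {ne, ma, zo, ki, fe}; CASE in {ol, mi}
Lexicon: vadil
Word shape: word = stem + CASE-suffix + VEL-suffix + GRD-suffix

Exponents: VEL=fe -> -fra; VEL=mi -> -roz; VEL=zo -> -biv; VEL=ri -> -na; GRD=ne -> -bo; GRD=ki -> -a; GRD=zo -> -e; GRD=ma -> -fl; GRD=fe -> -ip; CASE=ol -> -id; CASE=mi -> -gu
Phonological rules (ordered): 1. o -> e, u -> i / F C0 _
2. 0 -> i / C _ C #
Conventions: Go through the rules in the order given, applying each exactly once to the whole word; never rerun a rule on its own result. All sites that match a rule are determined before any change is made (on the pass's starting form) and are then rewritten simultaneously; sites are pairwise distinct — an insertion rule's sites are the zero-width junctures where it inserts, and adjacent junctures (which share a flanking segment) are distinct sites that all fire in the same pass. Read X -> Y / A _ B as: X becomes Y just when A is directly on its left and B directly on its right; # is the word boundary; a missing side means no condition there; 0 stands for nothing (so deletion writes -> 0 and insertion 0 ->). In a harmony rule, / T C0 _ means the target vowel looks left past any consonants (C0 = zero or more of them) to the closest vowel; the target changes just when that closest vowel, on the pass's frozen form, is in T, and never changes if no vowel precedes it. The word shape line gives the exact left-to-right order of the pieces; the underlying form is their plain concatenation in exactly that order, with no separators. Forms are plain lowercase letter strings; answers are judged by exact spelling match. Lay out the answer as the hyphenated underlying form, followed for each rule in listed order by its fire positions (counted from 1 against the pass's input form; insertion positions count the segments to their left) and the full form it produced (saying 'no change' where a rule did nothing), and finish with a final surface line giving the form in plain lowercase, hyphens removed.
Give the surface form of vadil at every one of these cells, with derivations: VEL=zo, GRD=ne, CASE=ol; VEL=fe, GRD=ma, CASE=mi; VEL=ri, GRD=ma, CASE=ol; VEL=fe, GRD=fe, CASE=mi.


cell VEL=zo, GRD=ne, CASE=ol:
underlying: vadil-id-biv-bo
1. o -> e, u -> i / F C0 _: fires at position(s) 12: vadilidbivbe
2. 0 -> i / C _ C #: no change
surface: vadilidbivbe

cell VEL=fe, GRD=ma, CASE=mi:
underlying: vadil-gu-fra-fl
1. o -> e, u -> i / F C0 _: fires at position(s) 7: vadilgifrafl
2. 0 -> i / C _ C #: inserts after position(s) 11: vadilgifrafil
surface: vadilgifrafil

cell VEL=ri, GRD=ma, CASE=ol:
underlying: vadil-id-na-fl
1. o -> e, u -> i / F C0 _: no change
2. 0 -> i / C _ C #: inserts after position(s) 10: vadilidnafil
surface: vadilidnafil

cell VEL=fe, GRD=fe, CASE=mi:
underlying: vadil-gu-fra-ip
1. o -> e, u -> i / F C0 _: fires at position(s) 7: vadilgifraip
2. 0 -> i / C _ C #: no change
surface: vadilgifraip


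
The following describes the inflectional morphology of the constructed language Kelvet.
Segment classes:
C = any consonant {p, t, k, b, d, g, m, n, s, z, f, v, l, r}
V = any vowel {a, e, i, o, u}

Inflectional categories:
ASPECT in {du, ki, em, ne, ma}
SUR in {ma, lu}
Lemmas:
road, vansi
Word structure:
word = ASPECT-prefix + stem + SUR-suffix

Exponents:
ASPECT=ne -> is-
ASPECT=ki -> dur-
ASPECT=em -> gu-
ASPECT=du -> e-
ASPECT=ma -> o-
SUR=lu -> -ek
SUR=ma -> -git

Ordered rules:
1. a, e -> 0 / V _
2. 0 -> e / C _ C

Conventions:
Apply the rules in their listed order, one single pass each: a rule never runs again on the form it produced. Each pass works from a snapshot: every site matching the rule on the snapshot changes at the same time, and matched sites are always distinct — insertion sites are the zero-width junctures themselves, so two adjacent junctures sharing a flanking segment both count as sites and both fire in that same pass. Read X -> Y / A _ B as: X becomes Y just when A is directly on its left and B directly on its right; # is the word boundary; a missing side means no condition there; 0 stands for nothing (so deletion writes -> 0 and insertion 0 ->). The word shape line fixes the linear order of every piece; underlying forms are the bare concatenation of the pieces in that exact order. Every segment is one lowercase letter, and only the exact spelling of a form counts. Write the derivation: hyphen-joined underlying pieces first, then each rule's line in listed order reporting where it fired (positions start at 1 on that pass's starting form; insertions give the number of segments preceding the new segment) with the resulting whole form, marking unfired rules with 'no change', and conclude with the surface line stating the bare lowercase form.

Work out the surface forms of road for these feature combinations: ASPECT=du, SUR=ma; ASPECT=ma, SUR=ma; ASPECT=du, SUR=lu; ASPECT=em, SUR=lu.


cell ASPECT=du, SUR=ma:
underlying: e-road-git
1. a, e -> 0 / V _: fires at position(s) 4: erodgit
2. 0 -> e / C _ C: inserts after position(s) 4: erodegit
surface: erodegit

cell ASPECT=ma, SUR=ma:
underlying: o-road-git
1. a, e -> 0 / V _: fires at position(s) 4: orodgit
2. 0 -> e / C _ C: inserts after position(s) 4: orodegit
surface: orodegit

cell ASPECT=du, SUR=lu:
underlying: e-road-ek
1. a, e -> 0 / V _: fires at position(s) 4: erodek
2. 0 -> e / C _ C: no change
surface: erodek

cell ASPECT=em, SUR=lu:
underlying: gu-road-ek
1. a, e -> 0 / V _: fires at position(s) 5: gurodek
2. 0 -> e / C _ C: no change
surface: gurodek


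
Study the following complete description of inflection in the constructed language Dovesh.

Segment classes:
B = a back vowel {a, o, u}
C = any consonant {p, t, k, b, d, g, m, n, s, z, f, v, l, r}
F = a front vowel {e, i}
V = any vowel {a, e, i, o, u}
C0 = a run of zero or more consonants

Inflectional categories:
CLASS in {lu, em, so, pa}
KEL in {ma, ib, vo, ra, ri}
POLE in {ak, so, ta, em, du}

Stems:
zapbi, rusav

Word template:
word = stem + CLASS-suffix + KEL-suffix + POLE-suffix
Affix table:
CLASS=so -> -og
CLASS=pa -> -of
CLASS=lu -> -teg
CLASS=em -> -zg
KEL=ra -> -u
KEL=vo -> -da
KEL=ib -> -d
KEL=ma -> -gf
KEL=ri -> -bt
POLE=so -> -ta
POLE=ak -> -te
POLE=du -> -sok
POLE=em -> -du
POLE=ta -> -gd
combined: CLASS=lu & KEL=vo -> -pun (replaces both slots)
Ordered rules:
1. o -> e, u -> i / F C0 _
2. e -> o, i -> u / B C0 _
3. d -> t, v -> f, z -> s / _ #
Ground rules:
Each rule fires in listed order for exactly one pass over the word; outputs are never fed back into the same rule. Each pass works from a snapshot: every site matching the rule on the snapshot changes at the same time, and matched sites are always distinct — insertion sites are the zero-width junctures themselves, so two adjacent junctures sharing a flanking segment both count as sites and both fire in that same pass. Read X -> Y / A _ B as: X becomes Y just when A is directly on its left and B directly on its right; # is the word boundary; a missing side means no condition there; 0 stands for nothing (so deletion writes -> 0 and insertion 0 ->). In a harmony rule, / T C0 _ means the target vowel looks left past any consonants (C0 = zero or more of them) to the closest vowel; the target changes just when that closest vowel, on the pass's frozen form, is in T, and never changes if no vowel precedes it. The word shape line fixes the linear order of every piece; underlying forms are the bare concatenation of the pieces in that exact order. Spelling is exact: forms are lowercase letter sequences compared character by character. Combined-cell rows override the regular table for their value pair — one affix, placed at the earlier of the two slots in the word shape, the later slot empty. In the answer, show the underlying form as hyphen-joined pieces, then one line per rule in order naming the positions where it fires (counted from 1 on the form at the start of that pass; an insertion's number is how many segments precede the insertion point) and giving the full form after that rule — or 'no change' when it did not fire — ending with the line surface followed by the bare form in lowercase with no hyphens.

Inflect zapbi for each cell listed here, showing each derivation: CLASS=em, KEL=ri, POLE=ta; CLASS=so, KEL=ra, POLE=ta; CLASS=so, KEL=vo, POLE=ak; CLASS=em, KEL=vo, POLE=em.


cell CLASS=em, KEL=ri, POLE=ta:
underlying: zapbi-zg-bt-gd
1. o -> e, u -> i / F C0 _: no change
2. e -> o, i -> u / B C0 _: fires at position(s) 5: zapbuzgbtgd
3. d -> t, v -> f, z -> s / _ #: fires at position(s) 11: zapbuzgbtgt
surface: zapbuzgbtgt

cell CLASS=so, KEL=ra, POLE=ta:
underlying: zapbi-og-u-gd
1. o -> e, u -> i / F C0 _: fires at position(s) 6: zapbiegugd
2. e -> o, i -> u / B C0 _: fires at position(s) 5: zapbuegugd
3. d -> t, v -> f, z -> s / _ #: fires at position(s) 10: zapbuegugt
surface: zapbuegugt

cell CLASS=so, KEL=vo, POLE=ak:
underlying: zapbi-og-da-te
1. o -> e, u -> i / F C0 _: fires at position(s) 6: zapbiegdate
2. e -> o, i -> u / B C0 _: fires at position(s) 5, 11: zapbuegdato
3. d -> t, v -> f, z -> s / _ #: no change
surface: zapbuegdato

cell CLASS=em, KEL=vo, POLE=em:
underlying: zapbi-zg-da-du
1. o -> e, u -> i / F C0 _: no change
2. e -> o, i -> u / B C0 _: fires at position(s) 5: zapbuzgdadu
3. d -> t, v -> f, z -> s / _ #: no change
surface: zapbuzgdadu


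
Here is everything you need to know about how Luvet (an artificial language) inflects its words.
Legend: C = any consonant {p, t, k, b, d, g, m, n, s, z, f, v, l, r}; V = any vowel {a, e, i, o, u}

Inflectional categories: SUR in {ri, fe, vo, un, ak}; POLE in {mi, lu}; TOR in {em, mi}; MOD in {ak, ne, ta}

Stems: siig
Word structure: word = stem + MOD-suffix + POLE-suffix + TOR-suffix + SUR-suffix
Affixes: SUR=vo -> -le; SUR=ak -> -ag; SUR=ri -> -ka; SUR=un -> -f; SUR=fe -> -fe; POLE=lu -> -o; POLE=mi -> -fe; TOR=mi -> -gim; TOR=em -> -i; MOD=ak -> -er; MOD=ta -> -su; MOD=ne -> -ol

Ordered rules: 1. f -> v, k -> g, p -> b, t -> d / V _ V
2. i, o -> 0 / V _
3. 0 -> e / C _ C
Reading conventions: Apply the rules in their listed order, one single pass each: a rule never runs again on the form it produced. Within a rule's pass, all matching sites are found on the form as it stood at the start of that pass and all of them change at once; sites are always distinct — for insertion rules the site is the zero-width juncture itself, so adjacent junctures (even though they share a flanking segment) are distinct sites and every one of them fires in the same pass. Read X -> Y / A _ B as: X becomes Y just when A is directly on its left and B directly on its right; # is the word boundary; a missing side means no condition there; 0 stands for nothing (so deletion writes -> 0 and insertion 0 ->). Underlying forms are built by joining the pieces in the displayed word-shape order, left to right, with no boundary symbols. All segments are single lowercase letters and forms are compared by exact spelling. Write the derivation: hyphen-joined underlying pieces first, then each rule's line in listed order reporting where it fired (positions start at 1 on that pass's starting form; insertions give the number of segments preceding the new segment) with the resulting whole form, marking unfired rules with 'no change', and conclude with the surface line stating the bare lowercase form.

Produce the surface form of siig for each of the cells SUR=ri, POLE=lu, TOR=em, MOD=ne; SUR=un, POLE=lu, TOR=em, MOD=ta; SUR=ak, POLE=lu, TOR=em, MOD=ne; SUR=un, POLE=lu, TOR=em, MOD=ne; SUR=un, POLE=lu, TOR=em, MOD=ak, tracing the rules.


cell SUR=ri, POLE=lu, TOR=em, MOD=ne:
underlying: siig-ol-o-i-ka
1. f -> v, k -> g, p -> b, t -> d / V _ V: fires at position(s) 9: siigoloiga
2. i, o -> 0 / V _: fires at position(s) 3, 8: sigologa
3. 0 -> e / C _ C: no change
surface: sigologa

cell SUR=un, POLE=lu, TOR=em, MOD=ta:
underlying: siig-su-o-i-f
1. f -> v, k -> g, p -> b, t -> d / V _ V: no change
2. i, o -> 0 / V _: fires at position(s) 3, 7, 8: sigsuf
3. 0 -> e / C _ C: inserts after position(s) 3: sigesuf
surface: sigesuf

cell SUR=ak, POLE=lu, TOR=em, MOD=ne:
underlying: siig-ol-o-i-ag
1. f -> v, k -> g, p -> b, t -> d / V _ V: no change
2. i, o -> 0 / V _: fires at position(s) 3, 8: sigoloag
3. 0 -> e / C _ C: no change
surface: sigoloag

cell SUR=un, POLE=lu, TOR=em, MOD=ne:
underlying: siig-ol-o-i-f
1. f -> v, k -> g, p -> b, t -> d / V _ V: no change
2. i, o -> 0 / V _: fires at position(s) 3, 8: sigolof
3. 0 -> e / C _ C: no change
surface: sigolof

cell SUR=un, POLE=lu, TOR=em, MOD=ak:
underlying: siig-er-o-i-f
1. f -> v, k -> g, p -> b, t -> d / V _ V: no change
2. i, o -> 0 / V _: fires at position(s) 3, 8: sigerof
3. 0 -> e / C _ C: no change
surface: sigerof


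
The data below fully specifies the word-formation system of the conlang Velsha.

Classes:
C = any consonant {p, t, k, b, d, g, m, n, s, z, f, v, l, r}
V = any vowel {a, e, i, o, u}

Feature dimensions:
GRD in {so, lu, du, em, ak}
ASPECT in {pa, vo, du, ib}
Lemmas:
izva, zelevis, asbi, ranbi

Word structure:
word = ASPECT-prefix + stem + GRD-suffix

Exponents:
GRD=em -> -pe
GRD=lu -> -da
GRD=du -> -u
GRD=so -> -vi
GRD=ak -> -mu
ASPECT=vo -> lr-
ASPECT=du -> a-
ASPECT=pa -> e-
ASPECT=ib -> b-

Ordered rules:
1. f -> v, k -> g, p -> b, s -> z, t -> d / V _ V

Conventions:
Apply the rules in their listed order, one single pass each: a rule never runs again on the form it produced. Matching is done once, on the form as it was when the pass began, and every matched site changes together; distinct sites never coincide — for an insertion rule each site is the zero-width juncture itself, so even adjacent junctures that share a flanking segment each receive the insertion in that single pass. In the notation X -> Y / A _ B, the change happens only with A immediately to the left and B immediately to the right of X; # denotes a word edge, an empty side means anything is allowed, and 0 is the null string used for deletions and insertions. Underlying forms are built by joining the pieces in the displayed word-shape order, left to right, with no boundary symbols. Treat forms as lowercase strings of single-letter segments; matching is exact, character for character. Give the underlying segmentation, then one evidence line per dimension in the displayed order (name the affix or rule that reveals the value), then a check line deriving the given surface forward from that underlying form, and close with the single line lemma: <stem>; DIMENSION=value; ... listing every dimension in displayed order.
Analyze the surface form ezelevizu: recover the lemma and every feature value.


underlying: e-zelevis-u
GRD=du - signalled by the affix -u
ASPECT=pa - signalled by the affix e-
check: ezelevisu -> ezelevizu
lemma: zelevis; GRD=du; ASPECT=pa


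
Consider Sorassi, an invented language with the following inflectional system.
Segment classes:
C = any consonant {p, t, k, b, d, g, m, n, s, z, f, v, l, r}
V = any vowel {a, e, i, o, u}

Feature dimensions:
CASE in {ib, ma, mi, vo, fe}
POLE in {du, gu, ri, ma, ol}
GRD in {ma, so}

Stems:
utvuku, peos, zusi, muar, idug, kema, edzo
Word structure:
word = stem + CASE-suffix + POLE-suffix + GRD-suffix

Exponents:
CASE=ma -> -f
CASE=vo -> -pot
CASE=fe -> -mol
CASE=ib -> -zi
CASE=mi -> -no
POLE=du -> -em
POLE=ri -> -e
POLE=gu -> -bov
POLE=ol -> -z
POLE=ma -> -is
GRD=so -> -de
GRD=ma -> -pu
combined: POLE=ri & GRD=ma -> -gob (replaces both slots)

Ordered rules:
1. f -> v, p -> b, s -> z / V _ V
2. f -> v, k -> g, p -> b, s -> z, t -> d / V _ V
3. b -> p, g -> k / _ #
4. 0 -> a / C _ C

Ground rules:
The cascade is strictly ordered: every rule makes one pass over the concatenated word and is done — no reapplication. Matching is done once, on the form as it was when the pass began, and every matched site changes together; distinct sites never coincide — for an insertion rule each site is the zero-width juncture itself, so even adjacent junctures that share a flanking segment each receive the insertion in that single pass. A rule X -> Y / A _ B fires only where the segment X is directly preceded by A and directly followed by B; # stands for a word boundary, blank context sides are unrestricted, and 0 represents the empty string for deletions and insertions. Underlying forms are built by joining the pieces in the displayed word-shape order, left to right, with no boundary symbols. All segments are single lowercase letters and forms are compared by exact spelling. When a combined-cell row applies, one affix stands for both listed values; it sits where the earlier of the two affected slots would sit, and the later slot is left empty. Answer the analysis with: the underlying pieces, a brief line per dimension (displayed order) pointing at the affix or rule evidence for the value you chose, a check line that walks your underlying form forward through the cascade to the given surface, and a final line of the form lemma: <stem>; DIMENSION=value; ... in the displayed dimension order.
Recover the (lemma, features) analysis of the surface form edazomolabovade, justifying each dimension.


underlying: edzo-mol-bov-de
CASE=fe - signalled by the affix -mol
POLE=gu - signalled by the affix -bov
GRD=so - signalled by the affix -de
check: edzomolbovde -> edzomolbovde -> edzomolbovde -> edzomolbovde -> edazomolabovade
lemma: edzo; CASE=fe; POLE=gu; GRD=so


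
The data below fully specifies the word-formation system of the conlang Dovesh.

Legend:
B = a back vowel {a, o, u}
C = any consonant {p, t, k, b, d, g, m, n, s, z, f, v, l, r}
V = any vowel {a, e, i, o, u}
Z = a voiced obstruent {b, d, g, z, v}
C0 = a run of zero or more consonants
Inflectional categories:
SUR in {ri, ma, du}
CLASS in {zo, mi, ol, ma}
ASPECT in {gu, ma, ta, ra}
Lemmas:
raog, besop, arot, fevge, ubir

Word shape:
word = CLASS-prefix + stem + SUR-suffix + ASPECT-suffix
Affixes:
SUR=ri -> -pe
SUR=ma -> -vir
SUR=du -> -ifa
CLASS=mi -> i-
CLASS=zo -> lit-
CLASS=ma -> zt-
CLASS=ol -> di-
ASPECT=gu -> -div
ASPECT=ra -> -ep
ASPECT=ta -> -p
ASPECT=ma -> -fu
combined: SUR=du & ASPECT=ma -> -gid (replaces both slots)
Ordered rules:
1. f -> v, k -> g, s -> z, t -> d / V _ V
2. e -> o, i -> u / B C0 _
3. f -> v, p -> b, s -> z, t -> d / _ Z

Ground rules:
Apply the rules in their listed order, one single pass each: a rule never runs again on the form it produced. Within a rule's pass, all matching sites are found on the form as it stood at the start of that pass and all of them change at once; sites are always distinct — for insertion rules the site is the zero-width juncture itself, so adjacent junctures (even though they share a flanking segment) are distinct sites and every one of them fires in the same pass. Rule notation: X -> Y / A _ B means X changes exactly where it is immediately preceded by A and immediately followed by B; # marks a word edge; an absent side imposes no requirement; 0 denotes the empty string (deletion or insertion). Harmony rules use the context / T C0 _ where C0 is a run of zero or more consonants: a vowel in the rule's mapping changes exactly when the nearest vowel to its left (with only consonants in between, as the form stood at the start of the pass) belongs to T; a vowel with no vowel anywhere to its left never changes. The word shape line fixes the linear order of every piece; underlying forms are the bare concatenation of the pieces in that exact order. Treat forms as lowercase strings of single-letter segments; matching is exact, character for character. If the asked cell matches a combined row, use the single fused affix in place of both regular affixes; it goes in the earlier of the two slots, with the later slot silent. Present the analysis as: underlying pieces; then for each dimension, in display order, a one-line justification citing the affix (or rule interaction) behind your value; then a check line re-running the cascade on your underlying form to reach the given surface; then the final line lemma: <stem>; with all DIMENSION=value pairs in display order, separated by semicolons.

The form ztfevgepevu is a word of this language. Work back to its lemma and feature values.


underlying: zt-fevge-pe-fu
SUR=ri - signalled by the affix -pe
CLASS=ma - signalled by the affix zt-
ASPECT=ma - signalled by the affix -fu
check: ztfevgepefu -> ztfevgepevu -> ztfevgepevu -> ztfevgepevu
lemma: fevge; SUR=ri; CLASS=ma; ASPECT=ma


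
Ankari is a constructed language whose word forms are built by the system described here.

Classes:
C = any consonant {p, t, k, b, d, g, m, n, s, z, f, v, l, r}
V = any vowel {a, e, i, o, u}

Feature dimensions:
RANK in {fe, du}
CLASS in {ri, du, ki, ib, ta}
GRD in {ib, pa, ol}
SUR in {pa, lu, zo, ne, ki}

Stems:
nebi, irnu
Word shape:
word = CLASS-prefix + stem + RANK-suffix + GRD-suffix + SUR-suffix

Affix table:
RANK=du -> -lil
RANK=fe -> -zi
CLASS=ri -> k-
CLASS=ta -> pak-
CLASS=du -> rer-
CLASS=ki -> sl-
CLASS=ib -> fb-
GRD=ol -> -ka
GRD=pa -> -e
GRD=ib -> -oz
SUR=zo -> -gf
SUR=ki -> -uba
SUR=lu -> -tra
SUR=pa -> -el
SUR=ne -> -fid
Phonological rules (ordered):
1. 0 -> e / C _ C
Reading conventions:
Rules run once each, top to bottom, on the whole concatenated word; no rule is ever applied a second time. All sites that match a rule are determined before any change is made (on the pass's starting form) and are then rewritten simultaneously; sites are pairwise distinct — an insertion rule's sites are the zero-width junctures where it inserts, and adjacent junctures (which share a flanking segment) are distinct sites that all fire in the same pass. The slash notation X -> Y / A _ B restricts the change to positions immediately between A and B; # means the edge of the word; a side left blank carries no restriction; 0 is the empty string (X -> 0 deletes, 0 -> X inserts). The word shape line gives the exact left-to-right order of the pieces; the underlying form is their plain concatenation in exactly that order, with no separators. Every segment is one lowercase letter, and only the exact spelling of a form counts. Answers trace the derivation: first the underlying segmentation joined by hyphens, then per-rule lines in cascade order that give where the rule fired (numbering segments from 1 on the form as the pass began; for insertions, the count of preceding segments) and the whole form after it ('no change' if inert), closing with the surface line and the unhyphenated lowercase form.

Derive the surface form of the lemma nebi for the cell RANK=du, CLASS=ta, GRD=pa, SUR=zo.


underlying: pak-nebi-lil-e-gf
1. 0 -> e / C _ C: inserts after position(s) 3, 12: pakenebililegef
surface: pakenebililegef


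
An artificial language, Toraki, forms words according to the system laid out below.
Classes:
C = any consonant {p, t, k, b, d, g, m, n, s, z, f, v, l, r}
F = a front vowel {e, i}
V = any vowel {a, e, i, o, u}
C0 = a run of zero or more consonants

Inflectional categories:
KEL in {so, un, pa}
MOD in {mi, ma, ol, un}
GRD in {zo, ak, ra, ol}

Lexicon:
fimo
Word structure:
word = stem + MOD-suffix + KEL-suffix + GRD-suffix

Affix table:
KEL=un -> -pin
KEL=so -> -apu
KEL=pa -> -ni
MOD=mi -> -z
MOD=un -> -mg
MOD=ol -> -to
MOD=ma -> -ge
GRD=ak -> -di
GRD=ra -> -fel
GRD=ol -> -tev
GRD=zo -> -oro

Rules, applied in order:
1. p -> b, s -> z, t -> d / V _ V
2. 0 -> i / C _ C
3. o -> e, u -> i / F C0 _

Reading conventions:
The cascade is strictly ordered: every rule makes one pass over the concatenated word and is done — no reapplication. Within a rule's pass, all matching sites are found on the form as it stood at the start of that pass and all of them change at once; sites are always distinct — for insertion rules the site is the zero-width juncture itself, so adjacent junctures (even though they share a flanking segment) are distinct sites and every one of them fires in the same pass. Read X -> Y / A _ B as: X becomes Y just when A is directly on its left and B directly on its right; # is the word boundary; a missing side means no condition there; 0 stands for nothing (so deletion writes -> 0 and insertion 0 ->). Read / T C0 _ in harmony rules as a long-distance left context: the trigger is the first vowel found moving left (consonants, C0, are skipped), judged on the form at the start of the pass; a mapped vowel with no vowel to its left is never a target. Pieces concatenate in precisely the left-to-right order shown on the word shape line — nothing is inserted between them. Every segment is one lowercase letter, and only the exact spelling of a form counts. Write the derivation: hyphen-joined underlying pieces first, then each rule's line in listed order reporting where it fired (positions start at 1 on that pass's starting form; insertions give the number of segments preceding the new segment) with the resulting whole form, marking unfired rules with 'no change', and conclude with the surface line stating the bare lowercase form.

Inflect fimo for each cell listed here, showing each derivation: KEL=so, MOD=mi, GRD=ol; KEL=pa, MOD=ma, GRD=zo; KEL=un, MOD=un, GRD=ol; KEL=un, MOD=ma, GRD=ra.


cell KEL=so, MOD=mi, GRD=ol:
underlying: fimo-z-apu-tev
1. p -> b, s -> z, t -> d / V _ V: fires at position(s) 7, 9: fimozabudev
2. 0 -> i / C _ C: no change
3. o -> e, u -> i / F C0 _: fires at position(s) 4: fimezabudev
surface: fimezabudev

cell KEL=pa, MOD=ma, GRD=zo:
underlying: fimo-ge-ni-oro
1. p -> b, s -> z, t -> d / V _ V: no change
2. 0 -> i / C _ C: no change
3. o -> e, u -> i / F C0 _: fires at position(s) 4, 9: fimegeniero
surface: fimegeniero

cell KEL=un, MOD=un, GRD=ol:
underlying: fimo-mg-pin-tev
1. p -> b, s -> z, t -> d / V _ V: no change
2. 0 -> i / C _ C: inserts after position(s) 5, 6, 9: fimomigipinitev
3. o -> e, u -> i / F C0 _: fires at position(s) 4: fimemigipinitev
surface: fimemigipinitev

cell KEL=un, MOD=ma, GRD=ra:
underlying: fimo-ge-pin-fel
1. p -> b, s -> z, t -> d / V _ V: fires at position(s) 7: fimogebinfel
2. 0 -> i / C _ C: inserts after position(s) 9: fimogebinifel
3. o -> e, u -> i / F C0 _: fires at position(s) 4: fimegebinifel
surface: fimegebinifel


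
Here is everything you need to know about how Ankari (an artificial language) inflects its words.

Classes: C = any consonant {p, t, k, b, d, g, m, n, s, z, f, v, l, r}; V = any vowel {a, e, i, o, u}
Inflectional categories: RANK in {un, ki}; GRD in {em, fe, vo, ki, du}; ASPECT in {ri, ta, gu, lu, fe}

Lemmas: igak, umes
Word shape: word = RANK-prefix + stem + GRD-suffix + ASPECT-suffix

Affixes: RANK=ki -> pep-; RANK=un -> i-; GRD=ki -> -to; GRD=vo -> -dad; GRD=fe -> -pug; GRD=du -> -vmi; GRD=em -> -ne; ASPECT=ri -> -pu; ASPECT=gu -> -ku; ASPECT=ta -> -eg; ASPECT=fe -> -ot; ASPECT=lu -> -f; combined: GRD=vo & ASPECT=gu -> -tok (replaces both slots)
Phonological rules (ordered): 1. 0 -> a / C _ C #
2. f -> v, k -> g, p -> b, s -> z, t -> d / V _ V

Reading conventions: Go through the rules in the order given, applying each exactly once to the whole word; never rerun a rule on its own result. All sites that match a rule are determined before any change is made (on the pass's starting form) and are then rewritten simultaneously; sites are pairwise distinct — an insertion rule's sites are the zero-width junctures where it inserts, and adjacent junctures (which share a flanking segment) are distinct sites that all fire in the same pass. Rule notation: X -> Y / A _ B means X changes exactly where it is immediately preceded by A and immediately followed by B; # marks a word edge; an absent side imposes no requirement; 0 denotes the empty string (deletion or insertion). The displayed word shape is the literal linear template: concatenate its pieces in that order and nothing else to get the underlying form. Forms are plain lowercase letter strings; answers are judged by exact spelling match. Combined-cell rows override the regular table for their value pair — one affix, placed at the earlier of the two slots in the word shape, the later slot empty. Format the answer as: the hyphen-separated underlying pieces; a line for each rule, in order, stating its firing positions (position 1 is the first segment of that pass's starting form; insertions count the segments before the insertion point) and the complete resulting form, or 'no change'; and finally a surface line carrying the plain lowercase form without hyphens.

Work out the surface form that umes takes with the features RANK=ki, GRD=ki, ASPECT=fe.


underlying: pep-umes-to-ot
1. 0 -> a / C _ C #: no change
2. f -> v, k -> g, p -> b, s -> z, t -> d / V _ V: fires at position(s) 3: pebumestoot
surface: pebumestoot


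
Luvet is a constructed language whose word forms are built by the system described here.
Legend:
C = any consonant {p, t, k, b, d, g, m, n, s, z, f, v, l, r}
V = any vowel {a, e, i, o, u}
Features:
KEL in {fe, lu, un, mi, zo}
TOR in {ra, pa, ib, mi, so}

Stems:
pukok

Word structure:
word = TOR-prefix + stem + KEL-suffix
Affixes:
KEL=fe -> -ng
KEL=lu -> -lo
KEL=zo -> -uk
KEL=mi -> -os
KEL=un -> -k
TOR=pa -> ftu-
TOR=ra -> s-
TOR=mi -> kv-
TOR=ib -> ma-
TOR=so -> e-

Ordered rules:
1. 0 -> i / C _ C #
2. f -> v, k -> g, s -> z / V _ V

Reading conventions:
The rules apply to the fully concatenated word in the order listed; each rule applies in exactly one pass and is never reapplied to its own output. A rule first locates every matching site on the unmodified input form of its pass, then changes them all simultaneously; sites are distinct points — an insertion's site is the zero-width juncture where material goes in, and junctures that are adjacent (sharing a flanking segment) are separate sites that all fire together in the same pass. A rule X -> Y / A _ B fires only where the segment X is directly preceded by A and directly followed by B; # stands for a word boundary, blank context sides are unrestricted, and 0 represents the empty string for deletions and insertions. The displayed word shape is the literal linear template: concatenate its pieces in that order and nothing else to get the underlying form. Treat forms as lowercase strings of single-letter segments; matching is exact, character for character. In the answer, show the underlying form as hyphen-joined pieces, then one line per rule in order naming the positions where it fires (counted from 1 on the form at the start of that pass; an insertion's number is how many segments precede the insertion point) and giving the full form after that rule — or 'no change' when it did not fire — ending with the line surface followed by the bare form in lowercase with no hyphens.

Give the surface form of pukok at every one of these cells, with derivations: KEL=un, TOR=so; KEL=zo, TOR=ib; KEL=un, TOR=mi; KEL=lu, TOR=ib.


cell KEL=un, TOR=so:
underlying: e-pukok-k
1. 0 -> i / C _ C #: inserts after position(s) 6: epukokik
2. f -> v, k -> g, s -> z / V _ V: fires at position(s) 4, 6: epugogik
surface: epugogik

cell KEL=zo, TOR=ib:
underlying: ma-pukok-uk
1. 0 -> i / C _ C #: no change
2. f -> v, k -> g, s -> z / V _ V: fires at position(s) 5, 7: mapugoguk
surface: mapugoguk

cell KEL=un, TOR=mi:
underlying: kv-pukok-k
1. 0 -> i / C _ C #: inserts after position(s) 7: kvpukokik
2. f -> v, k -> g, s -> z / V _ V: fires at position(s) 5, 7: kvpugogik
surface: kvpugogik

cell KEL=lu, TOR=ib:
underlying: ma-pukok-lo
1. 0 -> i / C _ C #: no change
2. f -> v, k -> g, s -> z / V _ V: fires at position(s) 5: mapugoklo
surface: mapugoklo
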